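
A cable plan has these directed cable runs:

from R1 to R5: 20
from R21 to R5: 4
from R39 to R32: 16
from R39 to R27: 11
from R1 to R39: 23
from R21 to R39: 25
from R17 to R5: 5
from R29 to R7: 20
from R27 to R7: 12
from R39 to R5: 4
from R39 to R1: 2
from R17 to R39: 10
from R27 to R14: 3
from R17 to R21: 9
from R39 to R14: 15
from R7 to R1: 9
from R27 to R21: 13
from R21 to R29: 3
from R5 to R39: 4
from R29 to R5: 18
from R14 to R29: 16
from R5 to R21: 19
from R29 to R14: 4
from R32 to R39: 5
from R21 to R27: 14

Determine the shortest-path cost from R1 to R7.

Shortest distances from R1:
R1: 0
R5: 20  (via R1)
R39: 23  (via R1)
R27: 34  (via R39)
R14: 37  (via R27)
R32: 39  (via R39)
R21: 39  (via R5)
R29: 42  (via R21)
R7: 46  (via R27)
Shortest route: R1 → R39 → R27 → R7 = 46.

46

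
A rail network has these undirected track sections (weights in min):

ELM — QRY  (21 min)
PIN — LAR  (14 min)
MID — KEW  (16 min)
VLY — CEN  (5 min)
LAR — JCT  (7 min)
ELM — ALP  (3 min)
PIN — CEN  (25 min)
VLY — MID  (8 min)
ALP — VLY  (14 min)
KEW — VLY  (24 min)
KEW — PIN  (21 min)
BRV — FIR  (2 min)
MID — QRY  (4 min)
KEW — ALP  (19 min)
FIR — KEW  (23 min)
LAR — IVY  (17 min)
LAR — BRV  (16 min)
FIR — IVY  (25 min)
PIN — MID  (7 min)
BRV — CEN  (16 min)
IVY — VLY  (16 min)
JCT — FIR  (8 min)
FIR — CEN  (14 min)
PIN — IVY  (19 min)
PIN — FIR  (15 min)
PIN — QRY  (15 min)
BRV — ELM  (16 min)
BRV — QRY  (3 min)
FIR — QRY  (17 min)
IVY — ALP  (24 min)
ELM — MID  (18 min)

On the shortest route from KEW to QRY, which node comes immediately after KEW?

MID

Compare a few routes:
KEW–MID–QRY: 16+4 = 20
KEW–FIR–BRV–QRY: 23+2+3 = 28
Cheapest is KEW–MID–QRY at 20 min.
So from KEW the first move is to MID.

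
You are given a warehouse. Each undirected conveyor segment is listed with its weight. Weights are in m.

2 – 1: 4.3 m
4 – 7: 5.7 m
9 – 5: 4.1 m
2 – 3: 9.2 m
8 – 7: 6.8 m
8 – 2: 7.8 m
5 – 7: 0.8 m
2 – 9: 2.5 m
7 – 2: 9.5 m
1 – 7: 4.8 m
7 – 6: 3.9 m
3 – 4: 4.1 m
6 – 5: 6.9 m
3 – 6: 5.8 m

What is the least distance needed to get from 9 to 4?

10.6 m

Settle nodes by increasing distance from 9:
9: 0
2: 2.5  (via 9)
5: 4.1  (via 9)
7: 4.9  (via 5)
1: 6.8  (via 2)
6: 8.8  (via 7)
8: 10.3  (via 2)
4: 10.6  (via 7)
Shortest route: 9–5–7–4 = 10.6 m.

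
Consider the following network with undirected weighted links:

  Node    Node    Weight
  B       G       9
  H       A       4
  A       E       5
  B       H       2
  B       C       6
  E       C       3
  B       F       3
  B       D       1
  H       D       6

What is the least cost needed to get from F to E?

12

Running Dijkstra from F:
F: 0
B: 3  (via F)
D: 4  (via B)
H: 5  (via B)
A: 9  (via H)
C: 9  (via B)
E: 12  (via C)
Shortest route: F → B → C → E = 12.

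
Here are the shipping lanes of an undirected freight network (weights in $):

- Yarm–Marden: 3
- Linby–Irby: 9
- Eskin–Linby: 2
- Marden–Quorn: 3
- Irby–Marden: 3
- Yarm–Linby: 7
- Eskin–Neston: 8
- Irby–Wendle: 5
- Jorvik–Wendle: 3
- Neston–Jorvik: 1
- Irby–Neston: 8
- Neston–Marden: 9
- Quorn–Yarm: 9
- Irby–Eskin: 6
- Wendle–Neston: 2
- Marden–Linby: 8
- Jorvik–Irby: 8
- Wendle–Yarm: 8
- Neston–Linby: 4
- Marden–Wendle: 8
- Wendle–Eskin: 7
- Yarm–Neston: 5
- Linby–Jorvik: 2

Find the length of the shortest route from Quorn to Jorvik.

Shortest distances from Quorn:
Quorn: 0
Marden: 3  (via Quorn)
Irby: 6  (via Marden)
Yarm: 6  (via Marden)
Neston: 11  (via Yarm)
Wendle: 11  (via Marden)
Linby: 11  (via Marden)
Eskin: 12  (via Irby)
Jorvik: 12  (via Neston)
Shortest route: Quorn–Marden–Yarm–Neston–Jorvik = $12.

$12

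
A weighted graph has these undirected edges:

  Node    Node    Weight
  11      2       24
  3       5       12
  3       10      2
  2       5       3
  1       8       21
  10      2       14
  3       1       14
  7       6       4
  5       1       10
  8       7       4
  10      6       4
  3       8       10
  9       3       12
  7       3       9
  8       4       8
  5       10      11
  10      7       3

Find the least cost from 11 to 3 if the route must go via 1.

Shortest 11→1: 11 → 2 → 5 → 1 = 37
Best 1 to 3: 1 → 3 costing 14
Total via 1: 37 + 14 = 51.

51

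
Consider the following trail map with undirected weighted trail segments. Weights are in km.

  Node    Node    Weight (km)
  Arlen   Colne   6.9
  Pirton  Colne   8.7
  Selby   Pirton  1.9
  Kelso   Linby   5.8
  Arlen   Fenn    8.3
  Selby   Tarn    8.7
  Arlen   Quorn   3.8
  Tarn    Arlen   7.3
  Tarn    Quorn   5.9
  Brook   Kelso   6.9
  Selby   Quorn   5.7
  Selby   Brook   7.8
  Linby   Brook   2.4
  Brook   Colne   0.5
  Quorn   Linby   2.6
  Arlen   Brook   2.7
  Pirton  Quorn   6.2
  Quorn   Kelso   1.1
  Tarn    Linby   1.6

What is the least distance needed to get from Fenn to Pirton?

18.3 km

Running Dijkstra from Fenn:
Fenn: 0
Arlen: 8.3  (via Fenn)
Brook: 11  (via Arlen)
Colne: 11.5  (via Brook)
Quorn: 12.1  (via Arlen)
Kelso: 13.2  (via Quorn)
Linby: 13.4  (via Brook)
Tarn: 15  (via Linby)
Selby: 17.8  (via Quorn)
Pirton: 18.3  (via Quorn)
Shortest route: Fenn–Arlen–Quorn–Pirton = 18.3 km.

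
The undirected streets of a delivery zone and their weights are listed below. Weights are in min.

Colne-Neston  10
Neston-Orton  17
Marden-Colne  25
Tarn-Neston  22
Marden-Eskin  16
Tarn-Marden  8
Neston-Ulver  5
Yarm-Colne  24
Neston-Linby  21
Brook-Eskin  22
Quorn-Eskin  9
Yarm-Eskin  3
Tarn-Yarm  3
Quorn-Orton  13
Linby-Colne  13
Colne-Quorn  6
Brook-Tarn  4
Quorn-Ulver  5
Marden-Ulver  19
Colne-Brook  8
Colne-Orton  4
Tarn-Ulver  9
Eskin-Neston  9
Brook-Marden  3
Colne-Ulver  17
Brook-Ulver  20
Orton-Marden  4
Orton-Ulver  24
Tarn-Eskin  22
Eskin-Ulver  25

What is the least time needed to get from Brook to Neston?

Compare a few routes:
Brook → Marden → Orton → Colne → Neston: 3+4+4+10 = 21
Brook → Tarn → Yarm → Eskin → Neston: 4+3+3+9 = 19
Brook → Colne → Neston: 8+10 = 18
Cheapest is Brook → Colne → Neston at 18 min.

18 min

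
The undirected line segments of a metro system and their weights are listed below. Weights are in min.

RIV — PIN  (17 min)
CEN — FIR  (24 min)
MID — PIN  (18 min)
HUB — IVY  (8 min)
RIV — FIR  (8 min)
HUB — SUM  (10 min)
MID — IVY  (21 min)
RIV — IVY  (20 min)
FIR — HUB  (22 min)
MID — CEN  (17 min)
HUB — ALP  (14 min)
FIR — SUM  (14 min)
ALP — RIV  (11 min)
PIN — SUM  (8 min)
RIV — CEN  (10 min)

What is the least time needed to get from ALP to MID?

38 min

Settle nodes by increasing distance from ALP:
ALP: 0
RIV: 11  (via ALP)
HUB: 14  (via ALP)
FIR: 19  (via RIV)
CEN: 21  (via RIV)
IVY: 22  (via HUB)
SUM: 24  (via HUB)
PIN: 28  (via RIV)
MID: 38  (via CEN)
Shortest route: ALP–RIV–CEN–MID = 38 min.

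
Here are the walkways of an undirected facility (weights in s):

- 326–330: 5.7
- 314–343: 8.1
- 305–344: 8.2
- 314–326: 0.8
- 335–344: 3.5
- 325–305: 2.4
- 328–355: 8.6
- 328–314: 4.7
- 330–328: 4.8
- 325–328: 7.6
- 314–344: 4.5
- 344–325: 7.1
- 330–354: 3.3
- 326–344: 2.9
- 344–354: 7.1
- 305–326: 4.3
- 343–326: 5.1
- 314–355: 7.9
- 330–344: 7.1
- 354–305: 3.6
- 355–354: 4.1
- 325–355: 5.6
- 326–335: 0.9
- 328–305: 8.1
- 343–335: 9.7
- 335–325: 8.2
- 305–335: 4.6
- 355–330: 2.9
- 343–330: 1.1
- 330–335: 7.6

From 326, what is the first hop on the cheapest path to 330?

Compare a few routes:
326–343–330: 5.1+1.1 = 6.2
326–335–330: 0.9+7.6 = 8.5
326–330: 5.7 = 5.7
The minimum is 5.7 s via 326–330.
So from 326 the first move is to 330.

330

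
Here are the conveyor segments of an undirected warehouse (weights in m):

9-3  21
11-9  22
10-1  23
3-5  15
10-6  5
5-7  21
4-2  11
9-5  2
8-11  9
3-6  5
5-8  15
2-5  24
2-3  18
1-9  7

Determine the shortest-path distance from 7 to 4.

56 m

Shortest distances from 7:
7: 0
5: 21  (via 7)
9: 23  (via 5)
1: 30  (via 9)
3: 36  (via 5)
8: 36  (via 5)
6: 41  (via 3)
2: 45  (via 5)
11: 45  (via 9)
10: 46  (via 6)
4: 56  (via 2)
Shortest route: 7 → 5 → 2 → 4 = 56 m.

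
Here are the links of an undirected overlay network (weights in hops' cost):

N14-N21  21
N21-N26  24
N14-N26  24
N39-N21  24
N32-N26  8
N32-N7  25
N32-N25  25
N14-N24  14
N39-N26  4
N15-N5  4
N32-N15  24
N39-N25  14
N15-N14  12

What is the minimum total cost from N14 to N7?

57 hops' cost

Candidate routes:
N14 - N21 - N39 - N26 - N32 - N7: 21+24+4+8+25 = 82
N14 - N21 - N26 - N32 - N7: 21+24+8+25 = 78
N14 - N26 - N32 - N7: 24+8+25 = 57
N14 - N15 - N32 - N7: 12+24+25 = 61
The minimum is 57 hops' cost via N14 - N26 - N32 - N7.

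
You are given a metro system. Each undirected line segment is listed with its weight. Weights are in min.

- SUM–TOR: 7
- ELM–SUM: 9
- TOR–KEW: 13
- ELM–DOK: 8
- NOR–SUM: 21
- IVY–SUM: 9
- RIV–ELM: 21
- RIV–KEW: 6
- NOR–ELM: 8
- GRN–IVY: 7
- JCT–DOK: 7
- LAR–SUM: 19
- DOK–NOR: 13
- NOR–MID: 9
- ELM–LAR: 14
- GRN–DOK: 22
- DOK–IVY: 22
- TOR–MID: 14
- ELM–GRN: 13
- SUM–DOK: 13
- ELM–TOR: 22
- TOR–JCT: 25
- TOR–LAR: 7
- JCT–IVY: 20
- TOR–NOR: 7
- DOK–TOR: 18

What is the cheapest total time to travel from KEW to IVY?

29 min

Running Dijkstra from KEW:
KEW: 0
RIV: 6  (via KEW)
TOR: 13  (via KEW)
LAR: 20  (via TOR)
SUM: 20  (via TOR)
NOR: 20  (via TOR)
MID: 27  (via TOR)
ELM: 27  (via RIV)
IVY: 29  (via SUM)
Shortest route: KEW–TOR–SUM–IVY = 29 min.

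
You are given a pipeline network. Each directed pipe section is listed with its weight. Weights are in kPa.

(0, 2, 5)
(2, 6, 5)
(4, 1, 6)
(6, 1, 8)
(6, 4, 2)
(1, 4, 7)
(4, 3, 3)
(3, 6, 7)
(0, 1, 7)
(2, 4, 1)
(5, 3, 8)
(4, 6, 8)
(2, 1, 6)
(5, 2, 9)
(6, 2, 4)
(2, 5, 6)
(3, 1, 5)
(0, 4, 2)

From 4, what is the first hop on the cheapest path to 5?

6

Candidate routes:
4 - 3 - 6 - 2 - 5: 3+7+4+6 = 20
4 - 6 - 2 - 5: 8+4+6 = 18
The minimum is 18 kPa via 4 - 6 - 2 - 5.
So from 4 the first move is to 6.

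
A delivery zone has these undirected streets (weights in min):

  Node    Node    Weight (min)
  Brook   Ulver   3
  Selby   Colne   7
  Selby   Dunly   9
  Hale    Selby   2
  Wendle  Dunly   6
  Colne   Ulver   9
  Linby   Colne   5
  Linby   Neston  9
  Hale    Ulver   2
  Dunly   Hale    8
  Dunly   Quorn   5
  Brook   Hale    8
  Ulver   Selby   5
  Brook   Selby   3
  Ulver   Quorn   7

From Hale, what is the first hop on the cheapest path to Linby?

Selby

Compare a few routes:
Hale - Ulver - Colne - Linby: 2+9+5 = 16
Hale - Selby - Colne - Linby: 2+7+5 = 14
The minimum is 14 min via Hale - Selby - Colne - Linby.
So from Hale the first move is to Selby.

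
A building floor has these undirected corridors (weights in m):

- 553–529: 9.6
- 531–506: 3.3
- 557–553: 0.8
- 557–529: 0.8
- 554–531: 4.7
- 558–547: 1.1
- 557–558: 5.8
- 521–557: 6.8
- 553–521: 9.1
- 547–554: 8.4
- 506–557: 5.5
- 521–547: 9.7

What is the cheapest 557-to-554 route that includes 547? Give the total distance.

Shortest 557→547: 557–558–547 = 6.9
Shortest 547→554: 547–554 = 8.4
Total via 547: 6.9 + 8.4 = 15.3 m.

15.3 m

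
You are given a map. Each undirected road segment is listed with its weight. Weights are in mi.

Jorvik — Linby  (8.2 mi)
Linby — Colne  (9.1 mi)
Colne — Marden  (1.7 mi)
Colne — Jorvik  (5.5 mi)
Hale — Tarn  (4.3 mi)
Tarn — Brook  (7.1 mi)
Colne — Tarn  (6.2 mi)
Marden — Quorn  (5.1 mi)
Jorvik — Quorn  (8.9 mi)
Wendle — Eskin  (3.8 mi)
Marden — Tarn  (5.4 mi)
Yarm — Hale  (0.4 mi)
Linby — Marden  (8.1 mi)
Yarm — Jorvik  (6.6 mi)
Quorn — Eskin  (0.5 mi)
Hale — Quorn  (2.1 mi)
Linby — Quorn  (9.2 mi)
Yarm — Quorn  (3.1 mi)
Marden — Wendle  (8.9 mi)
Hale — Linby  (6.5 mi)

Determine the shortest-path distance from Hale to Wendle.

Settle nodes by increasing distance from Hale:
Hale: 0
Yarm: 0.4  (via Hale)
Quorn: 2.1  (via Hale)
Eskin: 2.6  (via Quorn)
Tarn: 4.3  (via Hale)
Wendle: 6.4  (via Eskin)
Shortest route: Hale–Quorn–Eskin–Wendle = 6.4 mi.

6.4 mi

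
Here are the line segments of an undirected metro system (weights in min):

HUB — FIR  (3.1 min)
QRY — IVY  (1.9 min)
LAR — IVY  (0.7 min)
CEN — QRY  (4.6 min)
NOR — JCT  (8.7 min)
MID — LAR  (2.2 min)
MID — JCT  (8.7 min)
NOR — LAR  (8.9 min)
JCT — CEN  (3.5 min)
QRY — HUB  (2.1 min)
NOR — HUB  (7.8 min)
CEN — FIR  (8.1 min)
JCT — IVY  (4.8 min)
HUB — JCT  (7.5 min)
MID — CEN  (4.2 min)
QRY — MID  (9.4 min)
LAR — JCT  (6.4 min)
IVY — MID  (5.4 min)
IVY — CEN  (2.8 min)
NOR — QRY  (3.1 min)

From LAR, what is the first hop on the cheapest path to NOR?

Enumerating some paths:
LAR - IVY - QRY - NOR: 0.7+1.9+3.1 = 5.7
LAR - NOR: 8.9 = 8.9
The minimum is 5.7 min via LAR - IVY - QRY - NOR.
So from LAR the first move is to IVY.

IVY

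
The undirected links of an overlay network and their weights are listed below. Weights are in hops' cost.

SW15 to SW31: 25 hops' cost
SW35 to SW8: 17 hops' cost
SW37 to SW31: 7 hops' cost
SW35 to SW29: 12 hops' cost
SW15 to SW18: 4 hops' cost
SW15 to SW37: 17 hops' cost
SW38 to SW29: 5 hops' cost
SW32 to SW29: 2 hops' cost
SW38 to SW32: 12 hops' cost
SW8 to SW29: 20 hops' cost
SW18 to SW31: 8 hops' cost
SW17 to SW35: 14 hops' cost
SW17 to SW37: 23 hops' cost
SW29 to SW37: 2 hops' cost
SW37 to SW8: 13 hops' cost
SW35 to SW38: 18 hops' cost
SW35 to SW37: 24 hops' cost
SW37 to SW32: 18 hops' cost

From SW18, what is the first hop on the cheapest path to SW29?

Candidate routes:
SW18 - SW31 - SW37 - SW29: 8+7+2 = 17
SW18 - SW15 - SW37 - SW29: 4+17+2 = 23
Cheapest is SW18 - SW31 - SW37 - SW29 at 17 hops' cost.
So from SW18 the first move is to SW31.

SW31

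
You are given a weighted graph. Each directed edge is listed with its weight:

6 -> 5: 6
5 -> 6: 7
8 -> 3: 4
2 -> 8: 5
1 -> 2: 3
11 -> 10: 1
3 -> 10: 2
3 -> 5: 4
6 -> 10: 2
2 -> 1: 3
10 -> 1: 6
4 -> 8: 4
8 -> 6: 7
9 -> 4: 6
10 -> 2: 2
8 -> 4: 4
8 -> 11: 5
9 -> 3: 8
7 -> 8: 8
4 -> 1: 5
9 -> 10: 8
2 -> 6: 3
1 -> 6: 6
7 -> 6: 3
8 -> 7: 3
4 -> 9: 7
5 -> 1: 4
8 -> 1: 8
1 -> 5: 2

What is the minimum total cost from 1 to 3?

12

Shortest distances from 1:
1: 0
5: 2  (via 1)
2: 3  (via 1)
6: 6  (via 1)
8: 8  (via 2)
10: 8  (via 6)
7: 11  (via 8)
3: 12  (via 8)
Shortest route: 1–2–8–3 = 12.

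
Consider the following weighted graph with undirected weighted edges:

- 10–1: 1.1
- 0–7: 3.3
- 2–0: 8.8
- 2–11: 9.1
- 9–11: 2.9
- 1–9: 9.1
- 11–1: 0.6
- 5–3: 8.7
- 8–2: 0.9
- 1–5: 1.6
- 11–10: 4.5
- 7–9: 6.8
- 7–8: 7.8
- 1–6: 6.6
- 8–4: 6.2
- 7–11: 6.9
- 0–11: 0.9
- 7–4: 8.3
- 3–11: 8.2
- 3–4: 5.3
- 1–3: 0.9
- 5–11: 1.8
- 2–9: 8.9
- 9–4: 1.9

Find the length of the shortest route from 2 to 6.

16.3

Settle nodes by increasing distance from 2:
2: 0
8: 0.9  (via 2)
4: 7.1  (via 8)
7: 8.7  (via 8)
0: 8.8  (via 2)
9: 8.9  (via 2)
11: 9.1  (via 2)
1: 9.7  (via 11)
3: 10.6  (via 1)
10: 10.8  (via 1)
5: 10.9  (via 11)
6: 16.3  (via 1)
Shortest route: 2–11–1–6 = 16.3.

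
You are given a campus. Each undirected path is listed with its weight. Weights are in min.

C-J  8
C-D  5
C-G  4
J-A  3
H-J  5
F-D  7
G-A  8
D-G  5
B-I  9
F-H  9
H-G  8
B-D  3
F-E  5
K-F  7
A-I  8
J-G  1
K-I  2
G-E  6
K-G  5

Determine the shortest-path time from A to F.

15 min

Enumerating some paths:
A–J–G–D–F: 3+1+5+7 = 16
A–J–G–K–F: 3+1+5+7 = 16
A–J–G–E–F: 3+1+6+5 = 15
A–I–K–F: 8+2+7 = 17
Cheapest is A–J–G–E–F at 15 min.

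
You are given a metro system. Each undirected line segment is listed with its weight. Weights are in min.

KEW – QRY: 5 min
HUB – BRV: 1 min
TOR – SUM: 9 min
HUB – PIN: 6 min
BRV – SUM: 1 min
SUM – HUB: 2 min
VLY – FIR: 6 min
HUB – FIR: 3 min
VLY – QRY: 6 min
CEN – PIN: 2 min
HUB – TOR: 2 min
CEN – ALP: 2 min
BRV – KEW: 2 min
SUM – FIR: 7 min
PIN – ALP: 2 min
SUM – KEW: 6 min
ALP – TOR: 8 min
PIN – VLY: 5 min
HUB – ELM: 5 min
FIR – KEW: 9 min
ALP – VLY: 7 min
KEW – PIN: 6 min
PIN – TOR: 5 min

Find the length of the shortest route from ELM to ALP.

13 min

Shortest distances from ELM:
ELM: 0
HUB: 5  (via ELM)
BRV: 6  (via HUB)
TOR: 7  (via HUB)
SUM: 7  (via HUB)
KEW: 8  (via BRV)
FIR: 8  (via HUB)
PIN: 11  (via HUB)
QRY: 13  (via KEW)
CEN: 13  (via PIN)
ALP: 13  (via PIN)
Shortest route: ELM → HUB → PIN → ALP = 13 min.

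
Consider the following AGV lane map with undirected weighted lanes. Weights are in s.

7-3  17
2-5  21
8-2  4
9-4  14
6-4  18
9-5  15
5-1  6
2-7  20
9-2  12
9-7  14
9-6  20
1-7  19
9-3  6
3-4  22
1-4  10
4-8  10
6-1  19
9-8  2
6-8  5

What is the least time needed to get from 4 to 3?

Enumerating some paths:
4–9–3: 14+6 = 20
4–8–9–3: 10+2+6 = 18
4–3: 22 = 22
The minimum is 18 s via 4–8–9–3.

18 s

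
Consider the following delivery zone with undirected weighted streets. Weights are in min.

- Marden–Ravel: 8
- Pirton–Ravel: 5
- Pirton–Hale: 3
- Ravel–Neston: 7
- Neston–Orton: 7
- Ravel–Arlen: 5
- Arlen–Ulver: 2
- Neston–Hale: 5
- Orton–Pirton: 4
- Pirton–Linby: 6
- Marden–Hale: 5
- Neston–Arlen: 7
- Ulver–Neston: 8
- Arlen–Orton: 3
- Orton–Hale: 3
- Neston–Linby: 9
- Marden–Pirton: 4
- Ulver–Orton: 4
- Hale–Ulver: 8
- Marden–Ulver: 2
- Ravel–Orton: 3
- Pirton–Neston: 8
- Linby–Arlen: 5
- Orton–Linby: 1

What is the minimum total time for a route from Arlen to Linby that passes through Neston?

15 min

Shortest Arlen→Neston: Arlen → Neston = 7
Best Neston to Linby: Neston → Orton → Linby costing 8
Total via Neston: 7 + 8 = 15 min.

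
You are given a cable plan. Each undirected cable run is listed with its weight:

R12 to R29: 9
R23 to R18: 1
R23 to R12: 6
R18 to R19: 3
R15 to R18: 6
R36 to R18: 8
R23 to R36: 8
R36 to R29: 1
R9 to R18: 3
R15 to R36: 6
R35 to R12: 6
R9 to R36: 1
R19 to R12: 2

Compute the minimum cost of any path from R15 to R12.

11

Candidate routes:
R15 → R18 → R19 → R12: 6+3+2 = 11
R15 → R18 → R23 → R12: 6+1+6 = 13
Cheapest is R15 → R18 → R19 → R12 at 11.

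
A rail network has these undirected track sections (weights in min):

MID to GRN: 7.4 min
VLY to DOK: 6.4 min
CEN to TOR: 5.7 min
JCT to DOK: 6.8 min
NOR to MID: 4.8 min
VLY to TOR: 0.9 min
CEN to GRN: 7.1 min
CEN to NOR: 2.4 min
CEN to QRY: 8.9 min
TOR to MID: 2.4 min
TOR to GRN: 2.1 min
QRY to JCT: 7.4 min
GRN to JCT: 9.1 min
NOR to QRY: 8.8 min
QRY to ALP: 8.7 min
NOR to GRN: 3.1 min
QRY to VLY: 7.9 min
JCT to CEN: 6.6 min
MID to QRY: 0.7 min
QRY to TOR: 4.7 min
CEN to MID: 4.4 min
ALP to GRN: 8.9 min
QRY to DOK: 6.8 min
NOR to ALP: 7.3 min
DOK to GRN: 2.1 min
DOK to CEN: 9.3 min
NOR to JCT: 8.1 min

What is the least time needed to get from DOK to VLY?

5.1 min

Candidate routes:
DOK - QRY - MID - TOR - VLY: 6.8+0.7+2.4+0.9 = 10.8
DOK - QRY - TOR - VLY: 6.8+4.7+0.9 = 12.4
DOK - GRN - TOR - VLY: 2.1+2.1+0.9 = 5.1
DOK - VLY: 6.4 = 6.4
Cheapest is DOK - GRN - TOR - VLY at 5.1 min.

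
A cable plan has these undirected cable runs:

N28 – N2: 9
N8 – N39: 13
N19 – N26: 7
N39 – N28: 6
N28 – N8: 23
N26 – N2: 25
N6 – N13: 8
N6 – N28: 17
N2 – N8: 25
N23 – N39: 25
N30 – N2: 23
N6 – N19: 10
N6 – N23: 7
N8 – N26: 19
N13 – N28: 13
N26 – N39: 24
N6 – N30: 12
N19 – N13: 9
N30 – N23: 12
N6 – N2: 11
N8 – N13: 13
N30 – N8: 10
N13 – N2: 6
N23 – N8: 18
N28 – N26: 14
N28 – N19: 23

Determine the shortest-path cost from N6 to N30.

Settle nodes by increasing distance from N6:
N6: 0
N23: 7  (via N6)
N13: 8  (via N6)
N19: 10  (via N6)
N2: 11  (via N6)
N30: 12  (via N6)
Shortest route: N6 → N30 = 12.

12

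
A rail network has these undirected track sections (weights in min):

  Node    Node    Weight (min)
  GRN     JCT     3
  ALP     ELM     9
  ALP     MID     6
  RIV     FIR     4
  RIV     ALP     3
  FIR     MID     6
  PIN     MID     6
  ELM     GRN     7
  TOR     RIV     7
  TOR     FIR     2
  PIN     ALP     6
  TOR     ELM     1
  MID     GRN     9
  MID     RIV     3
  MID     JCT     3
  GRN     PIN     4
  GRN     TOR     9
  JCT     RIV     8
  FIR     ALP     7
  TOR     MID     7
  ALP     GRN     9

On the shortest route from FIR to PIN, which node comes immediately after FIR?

MID

Enumerating some paths:
FIR - ALP - PIN: 7+6 = 13
FIR - RIV - MID - PIN: 4+3+6 = 13
FIR - MID - PIN: 6+6 = 12
FIR - RIV - ALP - PIN: 4+3+6 = 13
Cheapest is FIR - MID - PIN at 12 min.
So from FIR the first move is to MID.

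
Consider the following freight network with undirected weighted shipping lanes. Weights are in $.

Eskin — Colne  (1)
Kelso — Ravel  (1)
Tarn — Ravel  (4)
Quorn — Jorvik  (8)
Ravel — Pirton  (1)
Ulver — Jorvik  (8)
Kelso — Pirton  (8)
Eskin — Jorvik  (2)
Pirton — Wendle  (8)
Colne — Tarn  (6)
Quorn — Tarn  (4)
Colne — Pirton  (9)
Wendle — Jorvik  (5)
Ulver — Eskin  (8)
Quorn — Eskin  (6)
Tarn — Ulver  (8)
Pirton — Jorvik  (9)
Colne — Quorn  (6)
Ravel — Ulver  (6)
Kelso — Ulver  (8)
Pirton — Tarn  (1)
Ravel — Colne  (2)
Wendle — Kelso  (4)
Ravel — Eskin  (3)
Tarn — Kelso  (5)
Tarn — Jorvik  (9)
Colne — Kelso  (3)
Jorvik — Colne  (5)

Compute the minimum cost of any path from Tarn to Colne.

$4

Shortest distances from Tarn:
Tarn: 0
Pirton: 1  (via Tarn)
Ravel: 2  (via Pirton)
Kelso: 3  (via Ravel)
Colne: 4  (via Ravel)
Shortest route: Tarn → Pirton → Ravel → Colne = $4.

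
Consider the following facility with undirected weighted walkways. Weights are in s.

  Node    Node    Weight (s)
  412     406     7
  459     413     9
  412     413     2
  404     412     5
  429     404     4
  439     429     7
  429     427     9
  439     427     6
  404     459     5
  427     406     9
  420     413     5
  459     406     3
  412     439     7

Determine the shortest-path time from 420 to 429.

16 s

Enumerating some paths:
420 - 413 - 412 - 404 - 429: 5+2+5+4 = 16
420 - 413 - 412 - 439 - 429: 5+2+7+7 = 21
Cheapest is 420 - 413 - 412 - 404 - 429 at 16 s.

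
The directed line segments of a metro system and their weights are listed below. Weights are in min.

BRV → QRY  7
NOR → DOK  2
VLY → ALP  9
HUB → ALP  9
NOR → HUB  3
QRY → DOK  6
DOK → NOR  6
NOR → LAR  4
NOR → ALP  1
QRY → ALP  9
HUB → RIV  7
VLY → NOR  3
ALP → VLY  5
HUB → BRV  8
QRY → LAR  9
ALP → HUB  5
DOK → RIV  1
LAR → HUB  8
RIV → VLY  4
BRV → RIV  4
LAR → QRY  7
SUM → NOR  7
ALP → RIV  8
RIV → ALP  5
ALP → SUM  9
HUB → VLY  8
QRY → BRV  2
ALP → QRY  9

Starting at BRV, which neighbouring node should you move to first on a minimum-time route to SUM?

RIV

Compare a few routes:
BRV - QRY - ALP - SUM: 7+9+9 = 25
BRV - RIV - ALP - SUM: 4+5+9 = 18
BRV - RIV - VLY - NOR - ALP - SUM: 4+4+3+1+9 = 21
The minimum is 18 min via BRV - RIV - ALP - SUM.
So from BRV the first move is to RIV.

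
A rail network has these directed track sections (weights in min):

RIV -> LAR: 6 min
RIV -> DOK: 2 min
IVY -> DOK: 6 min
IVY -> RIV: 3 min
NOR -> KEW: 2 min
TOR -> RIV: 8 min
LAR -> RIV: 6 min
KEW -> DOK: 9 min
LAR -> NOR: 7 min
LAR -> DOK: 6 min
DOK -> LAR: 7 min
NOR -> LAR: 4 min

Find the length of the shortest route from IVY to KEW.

18 min

Candidate routes:
IVY–RIV–DOK–LAR–NOR–KEW: 3+2+7+7+2 = 21
IVY–RIV–LAR–NOR–KEW: 3+6+7+2 = 18
The minimum is 18 min via IVY–RIV–LAR–NOR–KEW.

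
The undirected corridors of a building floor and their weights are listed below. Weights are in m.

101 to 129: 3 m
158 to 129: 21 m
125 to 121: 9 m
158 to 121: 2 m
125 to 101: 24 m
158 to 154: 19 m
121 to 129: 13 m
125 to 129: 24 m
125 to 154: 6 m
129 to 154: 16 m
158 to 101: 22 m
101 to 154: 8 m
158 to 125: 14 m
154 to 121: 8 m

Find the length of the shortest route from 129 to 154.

Candidate routes:
129 - 154: 16 = 16
129 - 101 - 154: 3+8 = 11
129 - 121 - 154: 13+8 = 21
The minimum is 11 m via 129 - 101 - 154.

11 m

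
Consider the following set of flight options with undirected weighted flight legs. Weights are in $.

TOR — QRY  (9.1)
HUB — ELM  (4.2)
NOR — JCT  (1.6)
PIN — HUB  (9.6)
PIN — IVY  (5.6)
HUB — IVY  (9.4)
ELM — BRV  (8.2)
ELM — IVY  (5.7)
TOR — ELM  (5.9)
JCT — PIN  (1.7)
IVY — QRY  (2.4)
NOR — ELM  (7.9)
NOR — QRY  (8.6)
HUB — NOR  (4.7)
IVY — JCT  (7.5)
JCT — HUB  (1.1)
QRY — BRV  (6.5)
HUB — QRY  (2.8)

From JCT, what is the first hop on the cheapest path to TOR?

HUB

Enumerating some paths:
JCT - HUB - QRY - TOR: 1.1+2.8+9.1 = 13
JCT - HUB - ELM - TOR: 1.1+4.2+5.9 = 11.2
Cheapest is JCT - HUB - ELM - TOR at $11.2.
So from JCT the first move is to HUB.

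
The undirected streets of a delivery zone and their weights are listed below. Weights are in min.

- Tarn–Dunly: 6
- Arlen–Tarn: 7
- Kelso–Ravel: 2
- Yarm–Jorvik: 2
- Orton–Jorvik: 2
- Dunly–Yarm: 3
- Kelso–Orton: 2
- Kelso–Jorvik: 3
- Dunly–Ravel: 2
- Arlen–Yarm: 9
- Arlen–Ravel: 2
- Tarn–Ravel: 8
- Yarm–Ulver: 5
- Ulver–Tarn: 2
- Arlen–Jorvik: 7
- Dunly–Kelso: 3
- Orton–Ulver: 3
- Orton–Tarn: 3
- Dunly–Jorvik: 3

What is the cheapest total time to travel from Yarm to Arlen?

Candidate routes:
Yarm → Dunly → Ravel → Arlen: 3+2+2 = 7
Yarm → Jorvik → Arlen: 2+7 = 9
Yarm → Arlen: 9 = 9
Yarm → Jorvik → Kelso → Ravel → Arlen: 2+3+2+2 = 9
Cheapest is Yarm → Dunly → Ravel → Arlen at 7 min.

7 min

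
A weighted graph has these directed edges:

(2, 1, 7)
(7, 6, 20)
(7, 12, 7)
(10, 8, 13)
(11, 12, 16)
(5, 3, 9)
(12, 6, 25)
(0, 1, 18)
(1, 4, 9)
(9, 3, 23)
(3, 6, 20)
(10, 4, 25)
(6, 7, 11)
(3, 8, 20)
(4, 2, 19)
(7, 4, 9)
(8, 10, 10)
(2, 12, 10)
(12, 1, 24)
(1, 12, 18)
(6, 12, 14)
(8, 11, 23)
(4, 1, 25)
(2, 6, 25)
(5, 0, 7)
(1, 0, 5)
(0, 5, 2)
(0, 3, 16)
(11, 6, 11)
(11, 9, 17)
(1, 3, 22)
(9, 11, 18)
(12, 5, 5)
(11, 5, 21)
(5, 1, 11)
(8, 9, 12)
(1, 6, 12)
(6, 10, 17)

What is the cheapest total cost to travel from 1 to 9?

Settle nodes by increasing distance from 1:
1: 0
0: 5  (via 1)
5: 7  (via 0)
4: 9  (via 1)
6: 12  (via 1)
3: 16  (via 5)
12: 18  (via 1)
7: 23  (via 6)
2: 28  (via 4)
10: 29  (via 6)
8: 36  (via 3)
9: 48  (via 8)
Shortest route: 1–0–5–3–8–9 = 48.

48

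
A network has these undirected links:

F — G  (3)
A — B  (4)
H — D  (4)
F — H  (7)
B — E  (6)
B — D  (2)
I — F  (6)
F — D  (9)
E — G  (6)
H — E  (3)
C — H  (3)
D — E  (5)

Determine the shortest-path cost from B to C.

Candidate routes:
B → D → H → C: 2+4+3 = 9
B → E → H → C: 6+3+3 = 12
Cheapest is B → D → H → C at 9.

9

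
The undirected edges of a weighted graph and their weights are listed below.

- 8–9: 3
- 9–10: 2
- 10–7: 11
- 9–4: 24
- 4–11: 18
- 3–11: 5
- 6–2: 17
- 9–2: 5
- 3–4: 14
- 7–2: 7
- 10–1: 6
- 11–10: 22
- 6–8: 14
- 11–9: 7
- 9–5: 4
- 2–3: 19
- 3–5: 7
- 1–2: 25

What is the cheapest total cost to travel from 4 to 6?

41

Settle nodes by increasing distance from 4:
4: 0
3: 14  (via 4)
11: 18  (via 4)
5: 21  (via 3)
9: 24  (via 4)
10: 26  (via 9)
8: 27  (via 9)
2: 29  (via 9)
1: 32  (via 10)
7: 36  (via 2)
6: 41  (via 8)
Shortest route: 4 → 9 → 8 → 6 = 41.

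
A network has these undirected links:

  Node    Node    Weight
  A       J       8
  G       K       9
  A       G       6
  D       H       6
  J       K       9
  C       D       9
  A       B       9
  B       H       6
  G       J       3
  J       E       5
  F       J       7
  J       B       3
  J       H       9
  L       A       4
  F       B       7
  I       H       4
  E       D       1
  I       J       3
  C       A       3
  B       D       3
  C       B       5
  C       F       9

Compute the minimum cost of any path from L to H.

18

Enumerating some paths:
L → A → J → I → H: 4+8+3+4 = 19
L → A → C → B → H: 4+3+5+6 = 18
L → A → B → H: 4+9+6 = 19
Cheapest is L → A → C → B → H at 18.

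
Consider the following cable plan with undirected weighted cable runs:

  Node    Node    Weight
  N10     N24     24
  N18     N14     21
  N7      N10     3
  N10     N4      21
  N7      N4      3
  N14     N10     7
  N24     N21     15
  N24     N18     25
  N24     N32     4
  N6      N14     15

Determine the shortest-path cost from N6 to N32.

Settle nodes by increasing distance from N6:
N6: 0
N14: 15  (via N6)
N10: 22  (via N14)
N7: 25  (via N10)
N4: 28  (via N7)
N18: 36  (via N14)
N24: 46  (via N10)
N32: 50  (via N24)
Shortest route: N6 → N14 → N10 → N24 → N32 = 50.

50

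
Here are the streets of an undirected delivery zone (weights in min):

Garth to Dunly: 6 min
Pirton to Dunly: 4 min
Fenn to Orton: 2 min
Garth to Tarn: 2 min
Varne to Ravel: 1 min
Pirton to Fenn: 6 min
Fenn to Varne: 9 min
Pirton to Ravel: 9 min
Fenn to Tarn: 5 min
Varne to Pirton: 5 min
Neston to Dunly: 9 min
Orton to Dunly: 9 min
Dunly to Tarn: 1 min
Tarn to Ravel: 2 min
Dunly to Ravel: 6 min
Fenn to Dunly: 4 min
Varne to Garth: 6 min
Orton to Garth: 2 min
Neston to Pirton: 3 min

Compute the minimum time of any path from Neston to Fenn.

9 min

Shortest distances from Neston:
Neston: 0
Pirton: 3  (via Neston)
Dunly: 7  (via Pirton)
Tarn: 8  (via Dunly)
Varne: 8  (via Pirton)
Ravel: 9  (via Varne)
Fenn: 9  (via Pirton)
Shortest route: Neston → Pirton → Fenn = 9 min.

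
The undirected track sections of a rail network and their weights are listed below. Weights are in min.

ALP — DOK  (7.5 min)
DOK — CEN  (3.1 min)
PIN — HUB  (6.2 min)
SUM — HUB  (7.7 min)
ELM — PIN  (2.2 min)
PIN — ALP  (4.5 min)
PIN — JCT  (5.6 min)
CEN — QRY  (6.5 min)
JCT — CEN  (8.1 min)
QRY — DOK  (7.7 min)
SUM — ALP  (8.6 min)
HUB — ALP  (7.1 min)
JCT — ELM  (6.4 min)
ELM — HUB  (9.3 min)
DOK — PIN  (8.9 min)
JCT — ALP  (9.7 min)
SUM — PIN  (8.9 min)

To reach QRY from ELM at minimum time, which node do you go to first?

Enumerating some paths:
ELM - PIN - DOK - QRY: 2.2+8.9+7.7 = 18.8
ELM - JCT - CEN - QRY: 6.4+8.1+6.5 = 21
ELM - PIN - ALP - DOK - QRY: 2.2+4.5+7.5+7.7 = 21.9
ELM - PIN - DOK - CEN - QRY: 2.2+8.9+3.1+6.5 = 20.7
The minimum is 18.8 min via ELM - PIN - DOK - QRY.
So from ELM the first move is to PIN.

PIN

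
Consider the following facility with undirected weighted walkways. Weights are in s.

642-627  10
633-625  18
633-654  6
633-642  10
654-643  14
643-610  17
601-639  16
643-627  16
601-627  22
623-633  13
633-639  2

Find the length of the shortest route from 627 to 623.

33 s

Compare a few routes:
627 → 642 → 633 → 623: 10+10+13 = 33
627 → 643 → 654 → 633 → 623: 16+14+6+13 = 49
The minimum is 33 s via 627 → 642 → 633 → 623.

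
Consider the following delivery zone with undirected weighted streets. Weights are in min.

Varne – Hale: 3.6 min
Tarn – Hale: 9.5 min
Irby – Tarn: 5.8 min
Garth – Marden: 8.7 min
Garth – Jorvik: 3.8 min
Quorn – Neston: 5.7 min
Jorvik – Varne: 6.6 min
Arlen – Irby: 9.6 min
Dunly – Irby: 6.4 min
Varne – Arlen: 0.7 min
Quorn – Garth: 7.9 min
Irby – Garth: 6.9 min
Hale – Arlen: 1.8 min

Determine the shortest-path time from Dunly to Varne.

Settle nodes by increasing distance from Dunly:
Dunly: 0
Irby: 6.4  (via Dunly)
Tarn: 12.2  (via Irby)
Garth: 13.3  (via Irby)
Arlen: 16  (via Irby)
Varne: 16.7  (via Arlen)
Shortest route: Dunly–Irby–Arlen–Varne = 16.7 min.

16.7 min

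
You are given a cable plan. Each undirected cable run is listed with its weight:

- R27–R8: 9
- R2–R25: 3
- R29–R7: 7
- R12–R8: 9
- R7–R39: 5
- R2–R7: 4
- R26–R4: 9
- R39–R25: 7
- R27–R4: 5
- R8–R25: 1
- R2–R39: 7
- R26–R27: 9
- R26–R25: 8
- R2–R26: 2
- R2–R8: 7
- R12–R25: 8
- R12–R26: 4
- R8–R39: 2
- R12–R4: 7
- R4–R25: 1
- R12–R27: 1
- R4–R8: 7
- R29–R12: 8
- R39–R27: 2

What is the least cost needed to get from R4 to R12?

Candidate routes:
R4 → R12: 7 = 7
R4 → R27 → R12: 5+1 = 6
R4 → R25 → R12: 1+8 = 9
R4 → R25 → R8 → R39 → R27 → R12: 1+1+2+2+1 = 7
Cheapest is R4 → R27 → R12 at 6.

6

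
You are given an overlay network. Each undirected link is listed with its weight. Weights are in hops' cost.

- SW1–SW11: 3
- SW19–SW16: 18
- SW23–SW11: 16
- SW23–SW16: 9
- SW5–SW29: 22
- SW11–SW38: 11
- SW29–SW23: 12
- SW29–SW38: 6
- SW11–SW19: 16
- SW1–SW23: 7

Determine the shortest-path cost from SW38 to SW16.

27 hops' cost

Settle nodes by increasing distance from SW38:
SW38: 0
SW29: 6  (via SW38)
SW11: 11  (via SW38)
SW1: 14  (via SW11)
SW23: 18  (via SW29)
SW16: 27  (via SW23)
Shortest route: SW38–SW29–SW23–SW16 = 27 hops' cost.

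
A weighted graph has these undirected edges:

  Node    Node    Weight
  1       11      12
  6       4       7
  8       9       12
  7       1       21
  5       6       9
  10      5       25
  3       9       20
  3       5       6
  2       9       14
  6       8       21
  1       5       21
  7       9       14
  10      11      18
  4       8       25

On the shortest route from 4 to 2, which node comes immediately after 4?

Candidate routes:
4–6–8–9–2: 7+21+12+14 = 54
4–8–9–2: 25+12+14 = 51
The minimum is 51 via 4–8–9–2.
So from 4 the first move is to 8.

8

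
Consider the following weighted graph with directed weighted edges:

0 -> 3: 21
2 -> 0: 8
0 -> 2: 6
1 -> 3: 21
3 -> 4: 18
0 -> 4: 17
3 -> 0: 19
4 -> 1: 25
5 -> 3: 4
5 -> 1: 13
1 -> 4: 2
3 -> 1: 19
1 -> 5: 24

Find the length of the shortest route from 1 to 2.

Candidate routes:
1 → 3 → 0 → 2: 21+19+6 = 46
1 → 5 → 3 → 0 → 2: 24+4+19+6 = 53
The minimum is 46 via 1 → 3 → 0 → 2.

46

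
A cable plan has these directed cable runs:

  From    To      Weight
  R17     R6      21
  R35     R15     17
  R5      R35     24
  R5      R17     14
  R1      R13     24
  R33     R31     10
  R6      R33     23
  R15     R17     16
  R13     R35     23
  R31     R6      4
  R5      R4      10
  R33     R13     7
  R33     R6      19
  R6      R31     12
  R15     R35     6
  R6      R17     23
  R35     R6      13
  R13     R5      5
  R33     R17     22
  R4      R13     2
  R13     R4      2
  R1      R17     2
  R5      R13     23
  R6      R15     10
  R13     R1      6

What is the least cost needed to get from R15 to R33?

42

Candidate routes:
R15–R17–R6–R33: 16+21+23 = 60
R15–R35–R6–R33: 6+13+23 = 42
The minimum is 42 via R15–R35–R6–R33.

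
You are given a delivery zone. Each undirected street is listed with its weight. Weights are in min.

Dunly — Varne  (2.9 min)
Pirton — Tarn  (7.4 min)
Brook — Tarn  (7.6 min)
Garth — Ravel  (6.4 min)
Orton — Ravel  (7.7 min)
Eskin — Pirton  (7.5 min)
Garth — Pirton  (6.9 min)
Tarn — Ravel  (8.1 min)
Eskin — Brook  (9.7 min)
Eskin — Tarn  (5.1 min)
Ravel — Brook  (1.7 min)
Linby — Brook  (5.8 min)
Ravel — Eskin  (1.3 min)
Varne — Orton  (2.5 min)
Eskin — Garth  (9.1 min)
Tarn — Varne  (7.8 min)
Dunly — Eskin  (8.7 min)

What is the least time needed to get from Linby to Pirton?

Enumerating some paths:
Linby - Brook - Tarn - Pirton: 5.8+7.6+7.4 = 20.8
Linby - Brook - Ravel - Garth - Pirton: 5.8+1.7+6.4+6.9 = 20.8
Linby - Brook - Ravel - Eskin - Pirton: 5.8+1.7+1.3+7.5 = 16.3
The minimum is 16.3 min via Linby - Brook - Ravel - Eskin - Pirton.

16.3 min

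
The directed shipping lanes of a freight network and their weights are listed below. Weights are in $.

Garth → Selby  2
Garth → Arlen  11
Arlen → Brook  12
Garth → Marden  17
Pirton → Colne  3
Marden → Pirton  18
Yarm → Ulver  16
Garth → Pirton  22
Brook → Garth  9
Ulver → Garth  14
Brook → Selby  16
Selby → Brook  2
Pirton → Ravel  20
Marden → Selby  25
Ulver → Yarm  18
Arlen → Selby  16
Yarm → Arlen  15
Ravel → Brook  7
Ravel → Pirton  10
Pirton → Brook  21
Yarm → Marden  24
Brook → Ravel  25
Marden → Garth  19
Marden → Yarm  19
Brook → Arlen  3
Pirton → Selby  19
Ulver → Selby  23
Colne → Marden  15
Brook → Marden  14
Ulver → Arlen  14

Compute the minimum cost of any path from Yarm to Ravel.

Shortest distances from Yarm:
Yarm: 0
Arlen: 15  (via Yarm)
Ulver: 16  (via Yarm)
Marden: 24  (via Yarm)
Brook: 27  (via Arlen)
Garth: 30  (via Ulver)
Selby: 31  (via Arlen)
Pirton: 42  (via Marden)
Colne: 45  (via Pirton)
Ravel: 52  (via Brook)
Shortest route: Yarm → Arlen → Brook → Ravel = $52.

$52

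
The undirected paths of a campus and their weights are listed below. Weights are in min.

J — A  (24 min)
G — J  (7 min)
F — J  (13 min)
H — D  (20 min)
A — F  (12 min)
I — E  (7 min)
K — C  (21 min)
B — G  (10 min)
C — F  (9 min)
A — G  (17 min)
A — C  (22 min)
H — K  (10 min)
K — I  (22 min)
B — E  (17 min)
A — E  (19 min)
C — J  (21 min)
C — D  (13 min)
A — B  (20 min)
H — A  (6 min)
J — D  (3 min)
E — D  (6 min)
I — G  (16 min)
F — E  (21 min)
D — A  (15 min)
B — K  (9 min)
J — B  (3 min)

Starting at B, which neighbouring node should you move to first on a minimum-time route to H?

K

Compare a few routes:
B → A → H: 20+6 = 26
B → J → D → H: 3+3+20 = 26
B → J → D → A → H: 3+3+15+6 = 27
B → K → H: 9+10 = 19
The minimum is 19 min via B → K → H.
So from B the first move is to K.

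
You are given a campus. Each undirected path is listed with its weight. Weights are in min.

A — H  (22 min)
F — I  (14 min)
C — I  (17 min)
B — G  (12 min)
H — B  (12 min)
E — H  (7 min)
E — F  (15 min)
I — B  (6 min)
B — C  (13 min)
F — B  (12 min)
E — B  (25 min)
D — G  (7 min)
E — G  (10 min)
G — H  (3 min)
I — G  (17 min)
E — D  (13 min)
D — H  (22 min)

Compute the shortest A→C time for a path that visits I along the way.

57 min

Shortest A→I: A → H → B → I = 40
Shortest I→C: I → C = 17
Total via I: 40 + 17 = 57 min.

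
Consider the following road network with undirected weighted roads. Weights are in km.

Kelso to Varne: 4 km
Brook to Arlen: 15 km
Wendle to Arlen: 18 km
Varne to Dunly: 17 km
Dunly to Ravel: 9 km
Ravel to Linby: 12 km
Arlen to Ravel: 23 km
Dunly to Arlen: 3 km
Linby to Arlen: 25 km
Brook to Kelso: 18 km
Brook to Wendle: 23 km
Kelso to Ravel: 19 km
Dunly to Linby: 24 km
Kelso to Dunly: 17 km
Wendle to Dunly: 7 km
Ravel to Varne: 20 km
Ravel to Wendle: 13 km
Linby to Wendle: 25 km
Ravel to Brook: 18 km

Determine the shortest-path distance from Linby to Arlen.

24 km

Shortest distances from Linby:
Linby: 0
Ravel: 12  (via Linby)
Dunly: 21  (via Ravel)
Arlen: 24  (via Dunly)
Shortest route: Linby–Ravel–Dunly–Arlen = 24 km.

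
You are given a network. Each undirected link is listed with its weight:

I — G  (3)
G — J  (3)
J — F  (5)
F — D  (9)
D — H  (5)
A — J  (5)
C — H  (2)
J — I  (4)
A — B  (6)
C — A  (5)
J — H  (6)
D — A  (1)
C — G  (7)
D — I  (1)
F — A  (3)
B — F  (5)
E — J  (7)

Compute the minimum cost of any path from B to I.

8

Candidate routes:
B → F → A → D → I: 5+3+1+1 = 10
B → A → D → I: 6+1+1 = 8
Cheapest is B → A → D → I at 8.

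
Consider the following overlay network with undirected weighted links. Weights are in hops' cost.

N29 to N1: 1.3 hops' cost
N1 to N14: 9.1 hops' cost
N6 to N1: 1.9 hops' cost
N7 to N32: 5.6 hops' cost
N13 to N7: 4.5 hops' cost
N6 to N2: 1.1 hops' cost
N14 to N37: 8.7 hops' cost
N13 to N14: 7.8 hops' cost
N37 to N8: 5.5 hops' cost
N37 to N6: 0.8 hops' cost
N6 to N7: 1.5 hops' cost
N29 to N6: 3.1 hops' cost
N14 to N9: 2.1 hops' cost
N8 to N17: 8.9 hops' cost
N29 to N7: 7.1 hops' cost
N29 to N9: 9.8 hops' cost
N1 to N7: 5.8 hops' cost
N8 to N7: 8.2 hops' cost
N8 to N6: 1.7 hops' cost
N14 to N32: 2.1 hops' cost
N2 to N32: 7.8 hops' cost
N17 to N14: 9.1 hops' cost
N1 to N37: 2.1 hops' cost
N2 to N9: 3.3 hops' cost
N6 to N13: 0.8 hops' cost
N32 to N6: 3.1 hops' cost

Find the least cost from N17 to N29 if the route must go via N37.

14.8 hops' cost

Shortest N17→N37: N17–N8–N6–N37 = 11.4
Best N37 to N29: N37–N1–N29 costing 3.4
Total via N37: 11.4 + 3.4 = 14.8 hops' cost.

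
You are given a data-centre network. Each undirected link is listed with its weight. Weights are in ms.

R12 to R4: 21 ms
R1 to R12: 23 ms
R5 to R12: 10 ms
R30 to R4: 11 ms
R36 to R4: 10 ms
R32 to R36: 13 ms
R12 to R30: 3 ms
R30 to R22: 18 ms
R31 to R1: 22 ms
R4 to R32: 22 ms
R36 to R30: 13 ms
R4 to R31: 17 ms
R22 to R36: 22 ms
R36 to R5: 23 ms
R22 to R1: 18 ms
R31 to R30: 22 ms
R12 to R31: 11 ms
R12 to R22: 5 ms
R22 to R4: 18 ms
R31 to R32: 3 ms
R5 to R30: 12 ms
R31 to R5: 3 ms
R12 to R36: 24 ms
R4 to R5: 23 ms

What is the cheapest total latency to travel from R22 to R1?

Enumerating some paths:
R22–R1: 18 = 18
R22–R12–R1: 5+23 = 28
Cheapest is R22–R1 at 18 ms.

18 ms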